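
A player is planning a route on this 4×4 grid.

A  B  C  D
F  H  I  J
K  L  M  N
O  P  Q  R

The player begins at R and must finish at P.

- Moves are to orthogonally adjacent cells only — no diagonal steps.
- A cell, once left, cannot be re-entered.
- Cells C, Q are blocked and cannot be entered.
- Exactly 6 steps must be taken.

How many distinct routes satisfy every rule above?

4

Need simple routes of exactly 6 moves from R to P (Manhattan distance 2, so 2 moves are spent on a detour and 2 undoing it).
Enumerating: R N J I M L P | R N J I H L P | R N M I H L P | R N M L K O P.
That gives 4 routes.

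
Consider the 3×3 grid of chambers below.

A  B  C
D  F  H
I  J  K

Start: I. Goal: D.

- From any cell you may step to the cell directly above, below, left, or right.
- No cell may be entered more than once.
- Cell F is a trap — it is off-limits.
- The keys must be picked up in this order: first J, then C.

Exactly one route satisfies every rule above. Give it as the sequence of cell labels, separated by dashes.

I - J - K - H - C - B - A - D

The waypoints must appear in the order J, C, with no cell reused.
Route from I: right 2 to K, up 2 to C, left 2 to A, down 1 to D — 7 moves in all.
Check: order respected (J at step 1, C at step 4).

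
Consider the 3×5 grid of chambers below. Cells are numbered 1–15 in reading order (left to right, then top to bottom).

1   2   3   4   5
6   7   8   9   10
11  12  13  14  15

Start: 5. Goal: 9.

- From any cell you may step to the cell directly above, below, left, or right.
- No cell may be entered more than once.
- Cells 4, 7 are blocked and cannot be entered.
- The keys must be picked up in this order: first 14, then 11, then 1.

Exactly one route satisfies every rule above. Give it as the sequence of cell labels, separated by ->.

5 -> 10 -> 15 -> 14 -> 13 -> 12 -> 11 -> 6 -> 1 -> 2 -> 3 -> 8 -> 9

The waypoints must appear in the order 14, 11, 1, with no cell reused.
Route from 5: down 2 to 15, left 4 to 11, up 2 to 1, right 2 to 3, down 1 to 8, right 1 to 9 — 12 moves in all.
Check: order respected (14 at step 3, 11 at step 6, 1 at step 8).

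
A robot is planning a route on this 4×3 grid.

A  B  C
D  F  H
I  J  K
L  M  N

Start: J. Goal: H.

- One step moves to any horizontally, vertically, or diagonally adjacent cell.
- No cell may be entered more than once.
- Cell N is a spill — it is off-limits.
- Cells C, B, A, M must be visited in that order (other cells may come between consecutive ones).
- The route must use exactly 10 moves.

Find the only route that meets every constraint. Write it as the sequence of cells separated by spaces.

J F C B A D I L M K H

The waypoints must appear in the order C, B, A, M, with no cell reused.
Route from J: up to F, up-right to C, 2× left (reaching A), 3× down (reaching L), right to M, up-right to K, up to H — 10 moves in all.
Check: order respected (C at step 2, B at step 3, A at step 4, M at step 8); 10 moves as required.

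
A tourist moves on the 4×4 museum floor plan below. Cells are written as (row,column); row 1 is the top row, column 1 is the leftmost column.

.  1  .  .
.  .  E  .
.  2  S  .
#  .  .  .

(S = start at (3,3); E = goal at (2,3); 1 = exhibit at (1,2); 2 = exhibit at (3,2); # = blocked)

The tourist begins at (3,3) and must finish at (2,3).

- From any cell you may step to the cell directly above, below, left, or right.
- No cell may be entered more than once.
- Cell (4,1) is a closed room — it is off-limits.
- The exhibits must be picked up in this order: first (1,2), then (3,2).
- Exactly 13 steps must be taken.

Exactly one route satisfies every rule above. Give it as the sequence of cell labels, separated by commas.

(3,3), (4,3), (4,4), (3,4), (2,4), (1,4), (1,3), (1,2), (1,1), (2,1), (3,1), (3,2), (2,2), (2,3)

The waypoints must appear in the order (1,2), (3,2), with no cell reused.
Route from (3,3): down 1 to (4,3), right 1 to (4,4), up 3 to (1,4), left 3 to (1,1), down 2 to (3,1), right 1 to (3,2), up 1 to (2,2), right 1 to (2,3) — 13 moves in all.
Check: order respected (1 at step 7, 2 at step 11); 13 moves as required.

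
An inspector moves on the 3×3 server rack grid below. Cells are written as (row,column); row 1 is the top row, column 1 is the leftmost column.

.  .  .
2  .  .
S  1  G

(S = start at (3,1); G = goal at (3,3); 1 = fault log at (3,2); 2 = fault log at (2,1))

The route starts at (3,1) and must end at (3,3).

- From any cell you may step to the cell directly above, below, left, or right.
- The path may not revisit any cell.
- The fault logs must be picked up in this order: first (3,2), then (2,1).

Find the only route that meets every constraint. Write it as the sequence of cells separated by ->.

The waypoints must appear in the order (3,2), (2,1), with no cell reused.
Route from (3,1): right to (3,2), up to (2,2), left to (2,1), up to (1,1), 2× right (reaching (1,3)), 2× down (reaching (3,3)) — 8 moves in all.
Check: order respected (1 at step 1, 2 at step 3).

(3,1) -> (3,2) -> (2,2) -> (2,1) -> (1,1) -> (1,2) -> (1,3) -> (2,3) -> (3,3)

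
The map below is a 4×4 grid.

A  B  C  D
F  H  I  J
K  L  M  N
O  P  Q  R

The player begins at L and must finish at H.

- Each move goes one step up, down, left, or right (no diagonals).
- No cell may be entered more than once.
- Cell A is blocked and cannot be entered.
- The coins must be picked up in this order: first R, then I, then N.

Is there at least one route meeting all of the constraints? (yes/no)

no

Ignoring the required order, 17 revisit-free routes from L to H pass through all of R, I, and N; the waypoint orders that occur are R → N → I (15); I → N → R (2) — never R → I → N.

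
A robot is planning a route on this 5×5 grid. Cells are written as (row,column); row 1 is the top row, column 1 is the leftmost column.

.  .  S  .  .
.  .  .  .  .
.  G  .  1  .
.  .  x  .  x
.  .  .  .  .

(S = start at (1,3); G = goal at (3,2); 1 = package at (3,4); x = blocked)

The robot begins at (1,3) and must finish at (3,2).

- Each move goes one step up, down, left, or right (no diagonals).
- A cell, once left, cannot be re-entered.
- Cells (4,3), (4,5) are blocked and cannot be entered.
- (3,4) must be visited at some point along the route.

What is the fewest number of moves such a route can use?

Any route passes through (3,4) somewhere between (1,3) and (3,2). Summing Manhattan distances along the two legs ((1,3) → (3,4) → (3,2)) gives a lower bound of 3 + 2 = 5 moves.
A route of 5 moves achieves this: (1,3) → (2,3) → (2,4) → (3,4) → (3,3) → (3,2).
Since 5 matches the lower bound, it is optimal.

5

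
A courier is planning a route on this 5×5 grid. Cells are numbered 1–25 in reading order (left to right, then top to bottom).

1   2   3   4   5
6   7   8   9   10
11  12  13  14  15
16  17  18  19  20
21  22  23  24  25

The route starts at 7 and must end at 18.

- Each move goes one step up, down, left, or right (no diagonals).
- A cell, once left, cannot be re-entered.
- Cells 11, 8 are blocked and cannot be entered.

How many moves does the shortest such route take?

The Manhattan distance from 7 to 18 is |2−4| + |2−3| = 3, so at least 3 moves are needed.
A route of 3 moves achieves this: 7 → 12 → 17 → 18.
Since 3 matches the lower bound, it is optimal.

3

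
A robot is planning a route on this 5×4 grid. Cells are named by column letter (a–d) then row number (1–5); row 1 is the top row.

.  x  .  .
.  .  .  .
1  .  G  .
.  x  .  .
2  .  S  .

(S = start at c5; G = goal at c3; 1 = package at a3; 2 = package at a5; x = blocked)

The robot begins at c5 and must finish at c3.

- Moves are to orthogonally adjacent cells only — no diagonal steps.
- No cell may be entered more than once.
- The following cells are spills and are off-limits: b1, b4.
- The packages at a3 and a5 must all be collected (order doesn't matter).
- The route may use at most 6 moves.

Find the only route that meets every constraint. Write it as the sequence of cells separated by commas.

c5, b5, a5, a4, a3, b3, c3

The budget equals the shortest possible length, so every move has to be on a shortest route through the required cells.
Route from c5: left 2 to a5, up 2 to a3, right 2 to c3 — 6 moves in all.
Check: all required cells visited; 6 ≤ 6 moves.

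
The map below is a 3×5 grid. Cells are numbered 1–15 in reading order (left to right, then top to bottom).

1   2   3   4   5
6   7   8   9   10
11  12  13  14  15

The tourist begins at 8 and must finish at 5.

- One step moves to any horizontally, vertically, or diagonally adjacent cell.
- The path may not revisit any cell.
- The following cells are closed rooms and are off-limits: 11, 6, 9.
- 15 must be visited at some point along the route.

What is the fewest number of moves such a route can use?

Any route passes through 15 somewhere between 8 and 5. Summing Chebyshev distances along the two legs (8 → 15 → 5) gives a lower bound of 2 + 2 = 4 moves.
A route of 4 moves achieves this: 8 → 14 → 15 → 10 → 5.
Since 4 matches the lower bound, it is optimal.

4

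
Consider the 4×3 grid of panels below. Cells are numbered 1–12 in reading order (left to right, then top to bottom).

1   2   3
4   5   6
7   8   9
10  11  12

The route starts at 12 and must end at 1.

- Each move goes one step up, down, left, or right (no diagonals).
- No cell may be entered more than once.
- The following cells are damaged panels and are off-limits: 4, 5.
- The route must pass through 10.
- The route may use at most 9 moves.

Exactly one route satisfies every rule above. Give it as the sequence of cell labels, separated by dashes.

12 - 11 - 10 - 7 - 8 - 9 - 6 - 3 - 2 - 1

Any route must reach 10 and still end at 1 within 9 moves, so the order of the required stops is forced.
Route from 12: 2× left (reaching 10), up to 7, 2× right (reaching 9), 2× up (reaching 3), 2× left (reaching 1) — 9 moves in all.
Check: all required cells visited; 9 ≤ 9 moves.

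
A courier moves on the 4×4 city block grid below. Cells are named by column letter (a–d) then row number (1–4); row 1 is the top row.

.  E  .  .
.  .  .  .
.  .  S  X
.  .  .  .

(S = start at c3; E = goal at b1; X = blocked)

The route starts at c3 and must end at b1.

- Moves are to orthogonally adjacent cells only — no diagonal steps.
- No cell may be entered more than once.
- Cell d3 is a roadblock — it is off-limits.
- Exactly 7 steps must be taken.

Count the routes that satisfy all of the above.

Need simple routes of exactly 7 moves from c3 to b1 (Manhattan distance 3, so 2 moves are spent on a detour and 2 undoing it).
Branch systematically from the start, pruning whenever the remaining move budget drops below the Manhattan distance to b1 or differs from it in parity. Grouping the completions by first move — via c2: 1; via c4: 7; via b3: 4 — and summing: 1 + 7 + 4 = 12.
That gives 12 routes.

12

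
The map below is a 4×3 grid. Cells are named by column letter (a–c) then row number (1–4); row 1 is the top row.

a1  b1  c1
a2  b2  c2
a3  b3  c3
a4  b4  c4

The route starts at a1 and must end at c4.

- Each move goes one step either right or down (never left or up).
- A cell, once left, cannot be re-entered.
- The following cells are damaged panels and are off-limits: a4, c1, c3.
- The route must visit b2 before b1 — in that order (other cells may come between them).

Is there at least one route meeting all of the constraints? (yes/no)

b1 lies above b2, so going from b2 to b1 would need an upward move — but moves only go right/down, so b2 cannot be visited before b1.

no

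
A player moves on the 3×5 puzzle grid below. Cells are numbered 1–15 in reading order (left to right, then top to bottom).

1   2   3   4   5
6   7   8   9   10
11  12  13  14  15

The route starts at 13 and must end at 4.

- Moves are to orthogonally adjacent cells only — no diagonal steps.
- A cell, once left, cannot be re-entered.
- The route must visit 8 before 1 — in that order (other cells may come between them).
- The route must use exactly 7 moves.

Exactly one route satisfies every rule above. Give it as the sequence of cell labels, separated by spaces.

13 8 7 6 1 2 3 4

The waypoints must appear in the order 8, 1, with no cell reused.
Route from 13: up 1 to 8, left 2 to 6, up 1 to 1, right 3 to 4 — 7 moves in all.
Check: order respected (8 at step 1, 1 at step 4); 7 moves as required.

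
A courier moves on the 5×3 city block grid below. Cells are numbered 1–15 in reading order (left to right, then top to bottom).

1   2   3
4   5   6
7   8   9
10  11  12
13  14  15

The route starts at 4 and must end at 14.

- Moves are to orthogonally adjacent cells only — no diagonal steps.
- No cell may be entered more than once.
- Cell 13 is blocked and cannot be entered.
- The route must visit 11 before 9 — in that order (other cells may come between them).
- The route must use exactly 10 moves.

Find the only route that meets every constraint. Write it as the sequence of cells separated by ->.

4 -> 7 -> 10 -> 11 -> 8 -> 5 -> 6 -> 9 -> 12 -> 15 -> 14

The waypoints must appear in the order 11, 9, with no cell reused.
Route from 4: 2× down (reaching 10), right to 11, 2× up (reaching 5), right to 6, 3× down (reaching 15), left to 14 — 10 moves in all.
Check: order respected (11 at step 3, 9 at step 7); 10 moves as required.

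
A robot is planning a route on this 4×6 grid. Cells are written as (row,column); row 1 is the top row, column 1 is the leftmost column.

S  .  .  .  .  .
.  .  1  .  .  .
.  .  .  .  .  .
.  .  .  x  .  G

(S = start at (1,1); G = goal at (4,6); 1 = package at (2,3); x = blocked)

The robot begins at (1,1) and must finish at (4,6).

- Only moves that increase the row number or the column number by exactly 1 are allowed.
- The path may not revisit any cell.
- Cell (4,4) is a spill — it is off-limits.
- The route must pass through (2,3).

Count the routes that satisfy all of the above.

21

A right/down-only route from (1,1) to (4,6) makes exactly 3 down-moves and 5 right-moves in some order.
With no other constraints that would be C(8,3) = 56 routes.
Split at (2,3) and multiply the segment counts (each segment already excludes blocked cells): (1,1)→(2,3): 3; (2,3)→(4,6): 7; product = 21.
That gives 21 routes.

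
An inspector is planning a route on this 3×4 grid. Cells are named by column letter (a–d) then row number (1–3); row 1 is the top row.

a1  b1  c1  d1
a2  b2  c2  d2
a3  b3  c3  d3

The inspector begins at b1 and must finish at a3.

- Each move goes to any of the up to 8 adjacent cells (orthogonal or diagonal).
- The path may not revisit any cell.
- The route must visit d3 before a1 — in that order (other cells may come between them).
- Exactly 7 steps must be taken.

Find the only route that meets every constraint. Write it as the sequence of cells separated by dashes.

The waypoints must appear in the order d3, a1, with no cell reused.
Route from b1: down-right 2 to d3, left 1 to c3, up-left 2 to a1, down 2 to a3 — 7 moves in all.
Check: order respected (d3 at step 2, a1 at step 5); 7 moves as required.

b1 - c2 - d3 - c3 - b2 - a1 - a2 - a3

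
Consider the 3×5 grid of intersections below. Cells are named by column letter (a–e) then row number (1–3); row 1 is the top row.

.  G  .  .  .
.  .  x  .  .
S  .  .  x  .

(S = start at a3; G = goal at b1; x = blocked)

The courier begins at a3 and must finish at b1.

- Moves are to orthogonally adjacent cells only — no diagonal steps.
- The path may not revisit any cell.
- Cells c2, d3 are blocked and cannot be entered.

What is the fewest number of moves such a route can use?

The Manhattan distance from a3 to b1 is |3−1| + |1−2| = 3, so at least 3 moves are needed.
A route of 3 moves achieves this: a3 → a2 → a1 → b1.
Since 3 matches the lower bound, it is optimal.

3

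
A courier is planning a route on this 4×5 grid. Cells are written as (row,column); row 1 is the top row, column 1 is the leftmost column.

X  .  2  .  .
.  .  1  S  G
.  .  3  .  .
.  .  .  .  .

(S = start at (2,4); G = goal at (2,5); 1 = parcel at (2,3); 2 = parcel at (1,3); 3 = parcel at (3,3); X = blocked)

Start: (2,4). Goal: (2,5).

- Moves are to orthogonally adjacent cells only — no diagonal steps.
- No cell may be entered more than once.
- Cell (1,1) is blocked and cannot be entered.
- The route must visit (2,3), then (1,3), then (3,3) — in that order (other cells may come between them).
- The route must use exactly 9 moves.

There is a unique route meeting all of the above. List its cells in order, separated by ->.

The waypoints must appear in the order (2,3), (1,3), (3,3), with no cell reused.
Route from (2,4): left to (2,3), up to (1,3), left to (1,2), 2× down (reaching (3,2)), 3× right (reaching (3,5)), up to (2,5) — 9 moves in all.
Check: order respected (1 at step 1, 2 at step 2, 3 at step 6); 9 moves as required.

(2,4) -> (2,3) -> (1,3) -> (1,2) -> (2,2) -> (3,2) -> (3,3) -> (3,4) -> (3,5) -> (2,5)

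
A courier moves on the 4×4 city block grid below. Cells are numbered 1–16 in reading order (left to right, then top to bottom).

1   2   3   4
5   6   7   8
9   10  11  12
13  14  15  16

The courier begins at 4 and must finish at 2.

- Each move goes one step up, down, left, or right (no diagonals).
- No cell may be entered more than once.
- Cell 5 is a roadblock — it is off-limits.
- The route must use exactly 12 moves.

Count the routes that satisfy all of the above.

Need simple routes of exactly 12 moves from 4 to 2 (Manhattan distance 2, so 5 moves are spent on a detour and 5 undoing it).
Enumerating: 4 8 12 16 15 14 13 9 10 6 7 3 2 | 4 8 12 16 15 14 13 9 10 11 7 3 2 | 4 8 12 16 15 14 13 9 10 11 7 6 2 | 4 8 12 11 15 14 13 9 10 6 7 3 2 | 4 8 7 11 12 16 15 14 13 9 10 6 2 | 4 3 7 11 12 16 15 14 13 9 10 6 2 | 4 3 7 8 12 16 15 14 13 9 10 6 2 | 4 3 7 8 12 11 15 14 13 9 10 6 2.
That gives 8 routes.

8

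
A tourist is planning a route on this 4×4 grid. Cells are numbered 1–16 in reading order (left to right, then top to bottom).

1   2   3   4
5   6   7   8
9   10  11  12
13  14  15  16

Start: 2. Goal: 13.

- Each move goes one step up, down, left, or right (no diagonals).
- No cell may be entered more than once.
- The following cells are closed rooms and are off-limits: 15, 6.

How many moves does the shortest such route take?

4

The Manhattan distance from 2 to 13 is |1−4| + |2−1| = 4, so at least 4 moves are needed.
A route of 4 moves achieves this: 2 → 1 → 5 → 9 → 13.
Since 4 matches the lower bound, it is optimal.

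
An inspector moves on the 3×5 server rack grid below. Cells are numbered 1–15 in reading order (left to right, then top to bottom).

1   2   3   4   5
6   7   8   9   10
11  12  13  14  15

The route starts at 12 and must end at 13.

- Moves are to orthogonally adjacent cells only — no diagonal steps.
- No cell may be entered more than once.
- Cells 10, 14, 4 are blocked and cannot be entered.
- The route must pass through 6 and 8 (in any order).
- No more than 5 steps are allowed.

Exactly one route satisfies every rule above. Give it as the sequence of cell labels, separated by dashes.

The budget equals the shortest possible length, so every move has to be on a shortest route through the required cells.
Route from 12: left 1 to 11, up 1 to 6, right 2 to 8, down 1 to 13 — 5 moves in all.
Check: all required cells visited; 5 ≤ 5 moves.

12 - 11 - 6 - 7 - 8 - 13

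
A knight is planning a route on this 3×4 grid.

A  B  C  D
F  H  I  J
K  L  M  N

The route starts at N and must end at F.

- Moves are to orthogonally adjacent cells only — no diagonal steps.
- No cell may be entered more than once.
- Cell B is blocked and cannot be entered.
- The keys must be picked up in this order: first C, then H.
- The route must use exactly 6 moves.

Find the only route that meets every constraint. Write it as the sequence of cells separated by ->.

The waypoints must appear in the order C, H, with no cell reused.
Route from N: up 2 to D, left 1 to C, down 1 to I, left 2 to F — 6 moves in all.
Check: order respected (C at step 3, H at step 5); 6 moves as required.

N -> J -> D -> C -> I -> H -> F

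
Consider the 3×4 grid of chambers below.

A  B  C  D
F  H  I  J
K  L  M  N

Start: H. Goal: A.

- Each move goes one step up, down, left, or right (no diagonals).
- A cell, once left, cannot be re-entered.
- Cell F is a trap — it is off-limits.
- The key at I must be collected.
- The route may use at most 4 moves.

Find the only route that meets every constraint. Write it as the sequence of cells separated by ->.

H -> I -> C -> B -> A

The 4-move cap with required stops at I leaves no slack for detours.
Route from H: right 1 to I, up 1 to C, left 2 to A — 4 moves in all.
Check: all required cells visited; 4 ≤ 4 moves.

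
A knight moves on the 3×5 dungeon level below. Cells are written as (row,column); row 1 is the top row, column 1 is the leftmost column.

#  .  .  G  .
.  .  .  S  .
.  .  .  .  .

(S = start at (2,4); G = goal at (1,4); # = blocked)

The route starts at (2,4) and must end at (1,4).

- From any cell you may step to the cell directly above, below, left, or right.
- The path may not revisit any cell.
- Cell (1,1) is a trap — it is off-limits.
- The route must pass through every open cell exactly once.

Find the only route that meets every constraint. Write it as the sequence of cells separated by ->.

(2,4) -> (2,3) -> (1,3) -> (1,2) -> (2,2) -> (2,1) -> (3,1) -> (3,2) -> (3,3) -> (3,4) -> (3,5) -> (2,5) -> (1,5) -> (1,4)

Need to visit all 14 open cells exactly once, starting at (2,4) and ending at (1,4).
Cell (3,1) has only two open neighbours ((2,1) and (3,2)), so the path must pass straight through it: one of those is the cell it's entered from and the other is where it exits.
Route from (2,4): left 1 to (2,3), up 1 to (1,3), left 1 to (1,2), down 1 to (2,2), left 1 to (2,1), down 1 to (3,1), right 4 to (3,5), up 2 to (1,5), left 1 to (1,4) — 13 moves in all.
Check: all 14 open cells covered.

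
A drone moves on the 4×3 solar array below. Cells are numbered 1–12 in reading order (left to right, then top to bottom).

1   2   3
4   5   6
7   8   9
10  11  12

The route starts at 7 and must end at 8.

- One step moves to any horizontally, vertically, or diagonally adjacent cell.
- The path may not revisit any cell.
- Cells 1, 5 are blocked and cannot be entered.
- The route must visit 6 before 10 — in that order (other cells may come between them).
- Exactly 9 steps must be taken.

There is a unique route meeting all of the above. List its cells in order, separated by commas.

The waypoints must appear in the order 6, 10, with no cell reused.
Route from 7: up 1 to 4, up-right 1 to 2, right 1 to 3, down 3 to 12, left 2 to 10, up-right 1 to 8 — 9 moves in all.
Check: order respected (6 at step 4, 10 at step 8); 9 moves as required.

7, 4, 2, 3, 6, 9, 12, 11, 10, 8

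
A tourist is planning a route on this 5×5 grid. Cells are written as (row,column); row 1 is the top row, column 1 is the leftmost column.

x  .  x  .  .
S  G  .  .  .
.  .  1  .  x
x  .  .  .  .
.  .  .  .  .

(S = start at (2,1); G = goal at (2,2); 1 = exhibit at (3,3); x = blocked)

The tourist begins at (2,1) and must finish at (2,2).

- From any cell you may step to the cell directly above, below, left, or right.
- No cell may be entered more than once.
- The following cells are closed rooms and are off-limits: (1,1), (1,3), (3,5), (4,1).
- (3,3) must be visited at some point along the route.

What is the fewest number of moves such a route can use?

5

Any route passes through (3,3) somewhere between (2,1) and (2,2). Summing Manhattan distances along the two legs ((2,1) → (3,3) → (2,2)) gives a lower bound of 3 + 2 = 5 moves.
A route of 5 moves achieves this: (2,1) → (3,1) → (3,2) → (3,3) → (2,3) → (2,2).
Since 5 matches the lower bound, it is optimal.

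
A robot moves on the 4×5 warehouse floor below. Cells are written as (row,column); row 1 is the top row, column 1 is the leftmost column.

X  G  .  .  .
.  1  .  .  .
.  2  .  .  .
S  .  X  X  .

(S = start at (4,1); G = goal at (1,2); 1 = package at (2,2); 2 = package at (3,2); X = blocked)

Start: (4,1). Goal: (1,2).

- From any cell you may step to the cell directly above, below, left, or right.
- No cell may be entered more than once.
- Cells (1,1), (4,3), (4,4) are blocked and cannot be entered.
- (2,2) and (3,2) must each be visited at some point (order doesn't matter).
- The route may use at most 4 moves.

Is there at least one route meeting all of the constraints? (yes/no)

yes

One route that works: (4,1) → (3,1) → (3,2) → (2,2) → (1,2).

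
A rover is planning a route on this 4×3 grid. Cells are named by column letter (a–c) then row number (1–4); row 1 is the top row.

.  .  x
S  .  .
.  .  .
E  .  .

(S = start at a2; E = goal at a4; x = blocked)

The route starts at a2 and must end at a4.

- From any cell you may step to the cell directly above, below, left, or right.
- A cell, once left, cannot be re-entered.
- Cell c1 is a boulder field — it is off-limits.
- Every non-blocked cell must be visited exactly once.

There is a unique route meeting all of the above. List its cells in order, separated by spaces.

Need to visit all 11 open cells exactly once, starting at a2 and ending at a4.
Cell a1 has only two open neighbours (a2 and b1), so the path must pass straight through it: one of those is the cell it's entered from and the other is where it exits.
Route from a2: up to a1, right to b1, down to b2, right to c2, 2× down (reaching c4), left to b4, up to b3, left to a3, down to a4 — 10 moves in all.
Check: all 11 open cells covered.

a2 a1 b1 b2 c2 c3 c4 b4 b3 a3 a4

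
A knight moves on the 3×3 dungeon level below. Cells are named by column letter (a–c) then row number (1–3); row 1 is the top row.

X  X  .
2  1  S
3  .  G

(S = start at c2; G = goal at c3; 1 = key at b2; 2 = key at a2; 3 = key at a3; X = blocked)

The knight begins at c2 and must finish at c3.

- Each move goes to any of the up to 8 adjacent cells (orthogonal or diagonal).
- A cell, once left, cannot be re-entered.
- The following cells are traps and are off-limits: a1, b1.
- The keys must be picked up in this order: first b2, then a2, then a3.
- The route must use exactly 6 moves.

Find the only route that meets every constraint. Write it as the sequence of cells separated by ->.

c2 -> c1 -> b2 -> a2 -> a3 -> b3 -> c3

The waypoints must appear in the order b2, a2, a3, with no cell reused.
Route from c2: up 1 to c1, down-left 1 to b2, left 1 to a2, down 1 to a3, right 2 to c3 — 6 moves in all.
Check: order respected (1 at step 2, 2 at step 3, 3 at step 4); 6 moves as required.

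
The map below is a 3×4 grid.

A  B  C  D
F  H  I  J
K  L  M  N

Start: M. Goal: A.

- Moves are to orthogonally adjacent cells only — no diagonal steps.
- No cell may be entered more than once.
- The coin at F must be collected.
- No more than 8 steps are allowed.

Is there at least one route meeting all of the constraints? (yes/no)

yes

One route that works: M → I → H → F → A.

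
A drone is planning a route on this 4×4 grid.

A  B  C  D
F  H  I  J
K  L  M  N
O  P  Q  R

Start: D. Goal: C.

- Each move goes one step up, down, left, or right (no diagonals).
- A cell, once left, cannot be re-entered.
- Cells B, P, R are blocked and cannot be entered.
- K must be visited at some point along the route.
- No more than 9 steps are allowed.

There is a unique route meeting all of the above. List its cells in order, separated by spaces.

The budget equals the shortest possible length, so every move has to be on a shortest route through the required cells.
Route from D: down 2 to N, left 3 to K, up 1 to F, right 2 to I, up 1 to C — 9 moves in all.
Check: all required cells visited; 9 ≤ 9 moves.

D J N M L K F H I C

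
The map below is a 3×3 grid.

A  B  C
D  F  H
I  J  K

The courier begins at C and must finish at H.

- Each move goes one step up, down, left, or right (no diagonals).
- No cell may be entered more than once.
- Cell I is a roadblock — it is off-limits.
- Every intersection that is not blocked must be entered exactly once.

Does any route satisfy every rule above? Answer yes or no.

yes

One route that works: C → B → A → D → F → J → K → H.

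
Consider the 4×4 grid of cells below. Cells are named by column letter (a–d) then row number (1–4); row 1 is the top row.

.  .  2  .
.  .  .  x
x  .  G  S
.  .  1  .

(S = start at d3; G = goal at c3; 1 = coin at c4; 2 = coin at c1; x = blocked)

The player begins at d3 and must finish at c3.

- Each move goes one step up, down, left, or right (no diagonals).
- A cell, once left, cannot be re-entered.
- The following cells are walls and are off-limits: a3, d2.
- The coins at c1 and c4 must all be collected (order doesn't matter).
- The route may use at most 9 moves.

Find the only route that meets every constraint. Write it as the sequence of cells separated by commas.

The 9-move cap with required stops at c1, c4 leaves no slack for detours.
Route from d3: down to d4, 2× left (reaching b4), 3× up (reaching b1), right to c1, 2× down (reaching c3) — 9 moves in all.
Check: all required cells visited; 9 ≤ 9 moves.

d3, d4, c4, b4, b3, b2, b1, c1, c2, c3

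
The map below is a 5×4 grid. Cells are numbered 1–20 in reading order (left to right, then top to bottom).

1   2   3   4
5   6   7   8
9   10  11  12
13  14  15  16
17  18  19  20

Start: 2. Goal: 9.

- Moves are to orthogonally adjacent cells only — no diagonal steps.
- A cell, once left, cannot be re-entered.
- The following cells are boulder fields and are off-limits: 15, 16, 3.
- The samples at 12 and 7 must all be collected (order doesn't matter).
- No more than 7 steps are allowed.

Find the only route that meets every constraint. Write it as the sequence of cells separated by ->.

2 -> 6 -> 7 -> 8 -> 12 -> 11 -> 10 -> 9

Any route must reach 12 and 7 and still end at 9 within 7 moves, so the order of the required stops is forced.
Route from 2: down to 6, 2× right (reaching 8), down to 12, 3× left (reaching 9) — 7 moves in all.
Check: all required cells visited; 7 ≤ 7 moves.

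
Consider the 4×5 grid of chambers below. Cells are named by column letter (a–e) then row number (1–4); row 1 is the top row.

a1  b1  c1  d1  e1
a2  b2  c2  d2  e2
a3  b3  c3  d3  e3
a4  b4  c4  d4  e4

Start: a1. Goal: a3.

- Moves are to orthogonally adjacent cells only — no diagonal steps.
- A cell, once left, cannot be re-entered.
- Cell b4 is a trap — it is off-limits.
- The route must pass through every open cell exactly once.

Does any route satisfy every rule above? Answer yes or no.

Cell a4 has only one open neighbour but is neither the start nor the goal, so a Hamiltonian route would have to both enter and leave it through the same neighbour — impossible without revisiting.

no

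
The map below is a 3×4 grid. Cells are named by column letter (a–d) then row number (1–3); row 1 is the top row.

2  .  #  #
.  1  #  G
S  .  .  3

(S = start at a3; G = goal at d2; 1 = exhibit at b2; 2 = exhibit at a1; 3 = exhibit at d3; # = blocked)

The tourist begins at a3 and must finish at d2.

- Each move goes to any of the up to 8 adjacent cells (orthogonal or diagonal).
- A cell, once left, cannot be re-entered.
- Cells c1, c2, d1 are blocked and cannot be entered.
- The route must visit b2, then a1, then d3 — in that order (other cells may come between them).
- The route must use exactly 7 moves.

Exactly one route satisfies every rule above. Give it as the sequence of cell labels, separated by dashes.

The waypoints must appear in the order b2, a1, d3, with no cell reused.
Route from a3: up-right to b2, up-left to a1, down to a2, down-right to b3, 2× right (reaching d3), up to d2 — 7 moves in all.
Check: order respected (1 at step 1, 2 at step 2, 3 at step 6); 7 moves as required.

a3 - b2 - a1 - a2 - b3 - c3 - d3 - d2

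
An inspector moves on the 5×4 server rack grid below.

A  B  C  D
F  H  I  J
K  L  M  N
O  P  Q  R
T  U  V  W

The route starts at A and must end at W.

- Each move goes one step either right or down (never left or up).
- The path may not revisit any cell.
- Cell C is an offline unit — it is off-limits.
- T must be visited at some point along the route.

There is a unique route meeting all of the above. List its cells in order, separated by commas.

A, F, K, O, T, U, V, W

Moves only go right or down, so the column and row indices never decrease.
Route from A: 4× down (reaching T), 3× right (reaching W) — 7 moves in all.
Check: all required cells visited.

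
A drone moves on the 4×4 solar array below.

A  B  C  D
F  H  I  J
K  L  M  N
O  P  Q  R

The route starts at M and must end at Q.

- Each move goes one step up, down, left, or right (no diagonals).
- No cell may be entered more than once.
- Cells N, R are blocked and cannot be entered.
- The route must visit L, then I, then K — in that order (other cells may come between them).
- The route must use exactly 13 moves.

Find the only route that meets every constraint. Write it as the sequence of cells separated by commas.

The waypoints must appear in the order L, I, K, with no cell reused.
Route from M: left 1 to L, up 1 to H, right 2 to J, up 1 to D, left 3 to A, down 3 to O, right 2 to Q — 13 moves in all.
Check: order respected (L at step 1, I at step 3, K at step 10); 13 moves as required.

M, L, H, I, J, D, C, B, A, F, K, O, P, Q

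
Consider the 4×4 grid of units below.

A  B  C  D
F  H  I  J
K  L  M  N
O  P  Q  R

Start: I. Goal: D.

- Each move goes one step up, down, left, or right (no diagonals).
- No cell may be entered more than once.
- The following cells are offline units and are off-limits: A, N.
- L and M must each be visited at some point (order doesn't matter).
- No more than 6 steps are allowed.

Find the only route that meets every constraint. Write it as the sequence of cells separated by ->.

The 6-move cap with required stops at L, M leaves no slack for detours.
Route from I: down 1 to M, left 1 to L, up 2 to B, right 2 to D — 6 moves in all.
Check: all required cells visited; 6 ≤ 6 moves.

I -> M -> L -> H -> B -> C -> D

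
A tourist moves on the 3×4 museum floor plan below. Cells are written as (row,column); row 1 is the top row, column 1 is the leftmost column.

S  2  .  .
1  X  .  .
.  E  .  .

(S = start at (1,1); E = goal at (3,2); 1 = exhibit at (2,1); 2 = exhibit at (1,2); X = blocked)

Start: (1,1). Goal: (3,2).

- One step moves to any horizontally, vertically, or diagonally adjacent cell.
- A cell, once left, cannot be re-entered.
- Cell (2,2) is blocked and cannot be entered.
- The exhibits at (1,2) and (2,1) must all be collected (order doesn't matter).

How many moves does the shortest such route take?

3

Any route passes through (1,2) and (2,1) in some order between (1,1) and (3,2). Summing Chebyshev distances along each leg and taking the cheapest ordering ((1,1) → (1,2) → (2,1) → (3,2)) gives a lower bound of 1 + 1 + 1 = 3 moves.
A route of 3 moves achieves this: (1,1) → (1,2) → (2,1) → (3,2).
Since 3 matches the lower bound, it is optimal.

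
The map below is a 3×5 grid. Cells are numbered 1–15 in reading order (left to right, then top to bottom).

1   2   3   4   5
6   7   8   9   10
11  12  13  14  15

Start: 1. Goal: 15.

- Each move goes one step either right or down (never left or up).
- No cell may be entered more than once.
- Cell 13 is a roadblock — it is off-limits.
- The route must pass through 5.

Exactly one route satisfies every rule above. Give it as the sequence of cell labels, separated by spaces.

Moves only go right or down, so the column and row indices never decrease.
Route from 1: right 4 to 5, down 2 to 15 — 6 moves in all.
Check: all required cells visited.

1 2 3 4 5 10 15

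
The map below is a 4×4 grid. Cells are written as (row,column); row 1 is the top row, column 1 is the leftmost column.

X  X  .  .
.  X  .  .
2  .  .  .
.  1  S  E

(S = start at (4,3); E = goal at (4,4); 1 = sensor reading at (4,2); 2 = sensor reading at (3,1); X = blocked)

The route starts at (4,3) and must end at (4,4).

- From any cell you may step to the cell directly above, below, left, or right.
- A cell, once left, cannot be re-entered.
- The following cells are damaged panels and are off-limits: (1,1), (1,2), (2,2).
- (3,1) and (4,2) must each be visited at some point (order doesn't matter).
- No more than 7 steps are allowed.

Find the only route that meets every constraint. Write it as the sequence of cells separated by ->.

(4,3) -> (4,2) -> (4,1) -> (3,1) -> (3,2) -> (3,3) -> (3,4) -> (4,4)

The budget equals the shortest possible length, so every move has to be on a shortest route through the required cells.
Route from (4,3): 2× left (reaching (4,1)), up to (3,1), 3× right (reaching (3,4)), down to (4,4) — 7 moves in all.
Check: all required cells visited; 7 ≤ 7 moves.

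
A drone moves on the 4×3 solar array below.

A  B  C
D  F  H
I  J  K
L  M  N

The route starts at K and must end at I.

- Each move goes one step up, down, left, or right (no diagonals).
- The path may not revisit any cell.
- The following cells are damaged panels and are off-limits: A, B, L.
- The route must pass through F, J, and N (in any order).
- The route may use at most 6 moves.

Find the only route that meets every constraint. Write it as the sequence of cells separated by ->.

K -> N -> M -> J -> F -> D -> I

The budget equals the shortest possible length, so every move has to be on a shortest route through the required cells.
Route from K: down 1 to N, left 1 to M, up 2 to F, left 1 to D, down 1 to I — 6 moves in all.
Check: all required cells visited; 6 ≤ 6 moves.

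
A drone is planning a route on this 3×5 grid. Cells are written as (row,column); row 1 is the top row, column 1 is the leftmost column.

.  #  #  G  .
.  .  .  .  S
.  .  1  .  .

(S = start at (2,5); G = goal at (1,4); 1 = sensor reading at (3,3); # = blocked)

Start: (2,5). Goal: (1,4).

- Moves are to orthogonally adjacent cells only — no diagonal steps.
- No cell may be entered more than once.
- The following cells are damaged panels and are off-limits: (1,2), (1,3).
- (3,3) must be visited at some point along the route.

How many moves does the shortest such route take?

Any route passes through (3,3) somewhere between (2,5) and (1,4). Summing Manhattan distances along the two legs ((2,5) → (3,3) → (1,4)) gives a lower bound of 3 + 3 = 6 moves.
A route of 6 moves achieves this: (2,5) → (3,5) → (3,4) → (3,3) → (2,3) → (2,4) → (1,4).
Since 6 matches the lower bound, it is optimal.

6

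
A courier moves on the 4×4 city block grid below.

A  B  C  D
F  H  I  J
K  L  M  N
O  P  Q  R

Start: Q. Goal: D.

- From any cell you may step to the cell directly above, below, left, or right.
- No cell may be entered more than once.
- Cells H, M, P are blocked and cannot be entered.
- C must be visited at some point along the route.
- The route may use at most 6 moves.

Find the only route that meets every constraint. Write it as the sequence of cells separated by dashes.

The 6-move cap with required stops at C leaves no slack for detours.
Route from Q: right to R, 2× up (reaching J), left to I, up to C, right to D — 6 moves in all.
Check: all required cells visited; 6 ≤ 6 moves.

Q - R - N - J - I - C - D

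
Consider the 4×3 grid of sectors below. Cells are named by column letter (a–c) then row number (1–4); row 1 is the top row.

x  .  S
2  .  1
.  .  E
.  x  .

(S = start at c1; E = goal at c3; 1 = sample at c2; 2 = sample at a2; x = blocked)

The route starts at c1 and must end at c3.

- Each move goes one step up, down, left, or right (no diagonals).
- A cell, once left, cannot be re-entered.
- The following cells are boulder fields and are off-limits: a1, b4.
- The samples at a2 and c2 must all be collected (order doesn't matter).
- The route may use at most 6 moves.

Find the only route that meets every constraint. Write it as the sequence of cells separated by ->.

The 6-move cap with required stops at a2, c2 leaves no slack for detours.
Route from c1: down to c2, 2× left (reaching a2), down to a3, 2× right (reaching c3) — 6 moves in all.
Check: all required cells visited; 6 ≤ 6 moves.

c1 -> c2 -> b2 -> a2 -> a3 -> b3 -> c3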